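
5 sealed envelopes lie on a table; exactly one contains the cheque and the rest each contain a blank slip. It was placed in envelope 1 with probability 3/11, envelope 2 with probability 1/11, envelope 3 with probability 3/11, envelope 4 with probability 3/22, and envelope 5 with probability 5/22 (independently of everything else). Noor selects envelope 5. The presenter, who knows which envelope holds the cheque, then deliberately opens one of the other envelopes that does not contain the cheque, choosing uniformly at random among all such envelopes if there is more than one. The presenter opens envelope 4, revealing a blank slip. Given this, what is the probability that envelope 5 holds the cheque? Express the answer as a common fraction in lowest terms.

Consider each possible location of the cheque in turn.
If it is in either of envelopes 1 and 3 (prior 3/11 each): the presenter has 3 equally likely choices, so probability 1/3; weight (3/11)·(1/3) = 1/11 each.
If it is in envelope 2 (prior 1/11): the presenter has 3 equally likely choices, so probability 1/3; weight (1/11)·(1/3) = 1/33.
If it is in envelope 4 (prior 3/22): the presenter opened envelope 4, so this case is ruled out; weight (3/22)·0 = 0.
If it is in envelope 5 (prior 5/22): the presenter has 4 equally likely choices, so probability 1/4; weight (5/22)·(1/4) = 5/88.
The weights sum to 71/264.
So P(the cheque in envelope 5 | the presenter opened envelope 4) = (5/88) / (71/264) = 15/71.

15/71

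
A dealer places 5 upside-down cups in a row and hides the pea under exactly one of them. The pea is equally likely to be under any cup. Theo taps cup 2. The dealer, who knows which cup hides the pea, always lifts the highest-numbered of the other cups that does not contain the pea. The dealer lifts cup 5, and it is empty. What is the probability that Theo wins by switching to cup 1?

Apply Bayes' rule, conditioning on where the pea actually is.
If it is under any of cups 1, 2, 3, and 4 (prior 1/5 each): cup 5 is the highest-numbered option available, probability 1; weight (1/5)·1 = 1/5 each.
If it is under cup 5 (prior 1/5): the dealer opened cup 5, so this case is ruled out; weight (1/5)·0 = 0.
The weights sum to 4/5.
So P(the pea under cup 1 | the dealer opened cup 5) = (1/5) / (4/5) = 1/4.

1/4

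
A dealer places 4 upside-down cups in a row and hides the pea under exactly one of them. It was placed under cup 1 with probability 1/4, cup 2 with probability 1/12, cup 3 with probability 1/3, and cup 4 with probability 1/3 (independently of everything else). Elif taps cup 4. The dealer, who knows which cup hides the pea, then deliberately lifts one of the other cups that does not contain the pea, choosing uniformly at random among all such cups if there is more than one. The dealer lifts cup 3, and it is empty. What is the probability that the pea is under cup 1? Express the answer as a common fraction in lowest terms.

Apply Bayes' rule, conditioning on where the pea actually is.
If it is under cup 1 (prior 1/4): the dealer has 2 equally likely choices, so probability 1/2; weight (1/4)·(1/2) = 1/8.
If it is under cup 2 (prior 1/12): the dealer has 2 equally likely choices, so probability 1/2; weight (1/12)·(1/2) = 1/24.
If it is under cup 3 (prior 1/3): the dealer opened cup 3, so this case is ruled out; weight (1/3)·0 = 0.
If it is under cup 4 (prior 1/3): the dealer has 3 equally likely choices, so probability 1/3; weight (1/3)·(1/3) = 1/9.
The weights sum to 5/18.
So P(the pea under cup 1 | the dealer opened cup 3) = (1/8) / (5/18) = 9/20.

9/20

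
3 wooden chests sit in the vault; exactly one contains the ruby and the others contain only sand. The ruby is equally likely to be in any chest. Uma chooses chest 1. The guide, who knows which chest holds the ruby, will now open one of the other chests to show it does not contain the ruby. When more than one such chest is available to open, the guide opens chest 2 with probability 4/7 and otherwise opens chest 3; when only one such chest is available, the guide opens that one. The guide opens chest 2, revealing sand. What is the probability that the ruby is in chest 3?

Condition on the true location of the ruby.
If it is in chest 1 (prior 1/3): chest 2 is available, opened with probability 4/7; weight (1/3)·(4/7) = 4/21.
If it is in chest 2 (prior 1/3): the guide opened chest 2, so this case is ruled out; weight (1/3)·0 = 0.
If it is in chest 3 (prior 1/3): only chest 2 is available, probability 1; weight (1/3)·1 = 1/3.
The weights sum to 11/21.
So P(the ruby in chest 3 | the guide opened chest 2) = (1/3) / (11/21) = 7/11.

7/11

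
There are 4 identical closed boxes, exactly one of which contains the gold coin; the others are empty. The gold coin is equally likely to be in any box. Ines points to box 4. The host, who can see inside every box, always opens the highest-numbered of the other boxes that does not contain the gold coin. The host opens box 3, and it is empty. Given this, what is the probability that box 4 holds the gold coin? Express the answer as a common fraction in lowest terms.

1/3

Condition on the true location of the gold coin.
If it is in any of boxes 1, 2, and 4 (prior 1/4 each): box 3 is the highest-numbered option available, probability 1; weight (1/4)·1 = 1/4 each.
If it is in box 3 (prior 1/4): the host opened box 3, so this case is ruled out; weight (1/4)·0 = 0.
The weights sum to 3/4.
So P(the gold coin in box 4 | the host opened box 3) = (1/4) / (3/4) = 1/3.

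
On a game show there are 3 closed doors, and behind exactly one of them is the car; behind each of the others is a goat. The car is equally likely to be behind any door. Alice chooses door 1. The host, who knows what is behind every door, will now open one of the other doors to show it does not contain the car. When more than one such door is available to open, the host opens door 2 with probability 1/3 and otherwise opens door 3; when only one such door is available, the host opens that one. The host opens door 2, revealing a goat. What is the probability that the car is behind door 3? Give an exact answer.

3/4

Consider each possible location of the car in turn.
If it is behind door 1 (prior 1/3): door 2 is available, opened with probability 1/3; weight (1/3)·(1/3) = 1/9.
If it is behind door 2 (prior 1/3): the host opened door 2, so this case is ruled out; weight (1/3)·0 = 0.
If it is behind door 3 (prior 1/3): only door 2 is available, probability 1; weight (1/3)·1 = 1/3.
The weights sum to 4/9.
So P(the car behind door 3 | the host opened door 2) = (1/3) / (4/9) = 3/4.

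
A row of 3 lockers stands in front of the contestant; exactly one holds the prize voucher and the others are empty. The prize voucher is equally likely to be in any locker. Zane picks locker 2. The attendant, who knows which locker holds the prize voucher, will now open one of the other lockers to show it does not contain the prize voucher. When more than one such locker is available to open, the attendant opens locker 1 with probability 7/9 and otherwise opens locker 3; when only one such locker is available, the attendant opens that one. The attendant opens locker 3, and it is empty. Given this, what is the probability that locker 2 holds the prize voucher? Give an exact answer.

2/11

Condition on the true location of the prize voucher.
If it is in locker 1 (prior 1/3): only locker 3 is available, probability 1; weight (1/3)·1 = 1/3.
If it is in locker 2 (prior 1/3): locker 1 is available but not opened, probability 2/9; weight (1/3)·(2/9) = 2/27.
If it is in locker 3 (prior 1/3): the attendant opened locker 3, so this case is ruled out; weight (1/3)·0 = 0.
The weights sum to 11/27.
So P(the prize voucher in locker 2 | the attendant opened locker 3) = (2/27) / (11/27) = 2/11.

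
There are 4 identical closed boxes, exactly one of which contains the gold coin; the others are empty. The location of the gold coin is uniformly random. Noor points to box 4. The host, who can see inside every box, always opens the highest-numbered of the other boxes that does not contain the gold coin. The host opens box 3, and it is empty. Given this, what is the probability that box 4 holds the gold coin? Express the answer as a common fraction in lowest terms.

1/3

Condition on the true location of the gold coin.
If it is in any of boxes 1, 2, and 4 (prior 1/4 each): box 3 is the highest-numbered option available, probability 1; weight (1/4)·1 = 1/4 each.
If it is in box 3 (prior 1/4): the host opened box 3, so this case is ruled out; weight (1/4)·0 = 0.
The weights sum to 3/4.
So P(the gold coin in box 4 | the host opened box 3) = (1/4) / (3/4) = 1/3.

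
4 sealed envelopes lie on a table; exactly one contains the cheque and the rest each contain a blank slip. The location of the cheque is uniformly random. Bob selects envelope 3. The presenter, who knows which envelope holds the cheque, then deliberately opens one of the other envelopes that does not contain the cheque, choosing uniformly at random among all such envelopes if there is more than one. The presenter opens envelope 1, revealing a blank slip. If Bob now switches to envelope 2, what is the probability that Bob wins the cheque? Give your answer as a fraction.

3/8

Condition on the true location of the cheque.
If it is in envelope 1 (prior 1/4): the presenter opened envelope 1, so this case is ruled out; weight (1/4)·0 = 0.
If it is in either of envelopes 2 and 4 (prior 1/4 each): the presenter has 2 equally likely choices, so probability 1/2; weight (1/4)·(1/2) = 1/8 each.
If it is in envelope 3 (prior 1/4): the presenter has 3 equally likely choices, so probability 1/3; weight (1/4)·(1/3) = 1/12.
The weights sum to 1/3.
So P(the cheque in envelope 2 | the presenter opened envelope 1) = (1/8) / (1/3) = 3/8.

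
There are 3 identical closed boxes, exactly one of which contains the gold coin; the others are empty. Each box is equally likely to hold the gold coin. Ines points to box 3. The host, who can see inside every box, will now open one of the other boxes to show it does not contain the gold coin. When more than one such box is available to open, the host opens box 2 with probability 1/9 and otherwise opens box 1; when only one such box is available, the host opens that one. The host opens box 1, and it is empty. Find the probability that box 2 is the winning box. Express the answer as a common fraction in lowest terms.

Condition on the true location of the gold coin.
If it is in box 1 (prior 1/3): the host opened box 1, so this case is ruled out; weight (1/3)·0 = 0.
If it is in box 2 (prior 1/3): only box 1 is available, probability 1; weight (1/3)·1 = 1/3.
If it is in box 3 (prior 1/3): box 2 is available but not opened, probability 8/9; weight (1/3)·(8/9) = 8/27.
The weights sum to 17/27.
So P(the gold coin in box 2 | the host opened box 1) = (1/3) / (17/27) = 9/17.

9/17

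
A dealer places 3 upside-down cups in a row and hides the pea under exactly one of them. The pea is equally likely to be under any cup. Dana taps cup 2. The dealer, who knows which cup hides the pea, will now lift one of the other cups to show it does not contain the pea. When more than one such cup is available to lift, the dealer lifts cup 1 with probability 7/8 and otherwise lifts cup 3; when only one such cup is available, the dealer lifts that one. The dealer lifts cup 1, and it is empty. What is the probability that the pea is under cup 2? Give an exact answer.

7/15

Apply Bayes' rule, conditioning on where the pea actually is.
If it is under cup 1 (prior 1/3): the dealer opened cup 1, so this case is ruled out; weight (1/3)·0 = 0.
If it is under cup 2 (prior 1/3): cup 1 is available, opened with probability 7/8; weight (1/3)·(7/8) = 7/24.
If it is under cup 3 (prior 1/3): only cup 1 is available, probability 1; weight (1/3)·1 = 1/3.
The weights sum to 5/8.
So P(the pea under cup 2 | the dealer opened cup 1) = (7/24) / (5/8) = 7/15.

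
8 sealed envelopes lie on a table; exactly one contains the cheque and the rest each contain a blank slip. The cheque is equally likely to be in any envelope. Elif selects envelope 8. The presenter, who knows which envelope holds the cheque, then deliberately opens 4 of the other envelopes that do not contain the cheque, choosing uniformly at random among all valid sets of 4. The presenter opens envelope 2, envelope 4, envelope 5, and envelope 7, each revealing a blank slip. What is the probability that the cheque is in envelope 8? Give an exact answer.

Consider each possible location of the cheque in turn.
If it is in any of envelopes 1, 3, and 6 (prior 1/8 each): the presenter has 15 equally likely choices, so probability 1/15; weight (1/8)·(1/15) = 1/120 each.
If it is in any of envelopes 2, 4, 5, and 7 (prior 1/8 each): that envelope was opened and seen not to hold the prize — ruled out; weight (1/8)·0 = 0 each.
If it is in envelope 8 (prior 1/8): the presenter has 35 equally likely choices, so probability 1/35; weight (1/8)·(1/35) = 1/280.
The weights sum to 1/35.
So P(the cheque in envelope 8 | the presenter opened envelope 2, envelope 4, envelope 5, and envelope 7) = (1/280) / (1/35) = 1/8.

1/8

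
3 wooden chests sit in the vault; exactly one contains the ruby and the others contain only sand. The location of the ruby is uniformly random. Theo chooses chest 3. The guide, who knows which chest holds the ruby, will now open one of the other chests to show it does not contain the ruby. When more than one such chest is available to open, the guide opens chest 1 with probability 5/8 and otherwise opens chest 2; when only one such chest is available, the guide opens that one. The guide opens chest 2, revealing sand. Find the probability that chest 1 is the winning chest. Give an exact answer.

Condition on the true location of the ruby.
If it is in chest 1 (prior 1/3): only chest 2 is available, probability 1; weight (1/3)·1 = 1/3.
If it is in chest 2 (prior 1/3): the guide opened chest 2, so this case is ruled out; weight (1/3)·0 = 0.
If it is in chest 3 (prior 1/3): chest 1 is available but not opened, probability 3/8; weight (1/3)·(3/8) = 1/8.
The weights sum to 11/24.
So P(the ruby in chest 1 | the guide opened chest 2) = (1/3) / (11/24) = 8/11.

8/11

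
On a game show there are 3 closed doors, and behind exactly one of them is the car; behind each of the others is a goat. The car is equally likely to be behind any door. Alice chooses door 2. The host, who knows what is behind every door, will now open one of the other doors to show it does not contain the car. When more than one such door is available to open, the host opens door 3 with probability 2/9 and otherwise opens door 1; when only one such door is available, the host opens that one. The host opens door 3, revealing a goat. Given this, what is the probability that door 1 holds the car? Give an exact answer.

9/11

Consider each possible location of the car in turn.
If it is behind door 1 (prior 1/3): only door 3 is available, probability 1; weight (1/3)·1 = 1/3.
If it is behind door 2 (prior 1/3): door 3 is available, opened with probability 2/9; weight (1/3)·(2/9) = 2/27.
If it is behind door 3 (prior 1/3): the host opened door 3, so this case is ruled out; weight (1/3)·0 = 0.
The weights sum to 11/27.
So P(the car behind door 1 | the host opened door 3) = (1/3) / (11/27) = 9/11.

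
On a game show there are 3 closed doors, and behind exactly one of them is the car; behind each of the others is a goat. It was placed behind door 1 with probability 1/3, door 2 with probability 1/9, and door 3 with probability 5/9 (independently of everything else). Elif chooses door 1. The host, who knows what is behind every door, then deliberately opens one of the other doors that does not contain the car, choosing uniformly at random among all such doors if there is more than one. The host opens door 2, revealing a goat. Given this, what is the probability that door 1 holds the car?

Condition on the true location of the car.
If it is behind door 1 (prior 1/3): the host has 2 equally likely choices, so probability 1/2; weight (1/3)·(1/2) = 1/6.
If it is behind door 2 (prior 1/9): the host opened door 2, so this case is ruled out; weight (1/9)·0 = 0.
If it is behind door 3 (prior 5/9): the host has no choice, probability 1; weight (5/9)·1 = 5/9.
The weights sum to 13/18.
So P(the car behind door 1 | the host opened door 2) = (1/6) / (13/18) = 3/13.

3/13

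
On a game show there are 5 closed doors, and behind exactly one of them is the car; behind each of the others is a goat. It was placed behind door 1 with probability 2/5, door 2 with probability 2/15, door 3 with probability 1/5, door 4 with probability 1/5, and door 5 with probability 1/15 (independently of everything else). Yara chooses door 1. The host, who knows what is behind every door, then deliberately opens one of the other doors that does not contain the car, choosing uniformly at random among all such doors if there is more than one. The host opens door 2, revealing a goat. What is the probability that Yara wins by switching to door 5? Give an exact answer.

Consider each possible location of the car in turn.
If it is behind door 1 (prior 2/5): the host has 4 equally likely choices, so probability 1/4; weight (2/5)·(1/4) = 1/10.
If it is behind door 2 (prior 2/15): the host opened door 2, so this case is ruled out; weight (2/15)·0 = 0.
If it is behind either of doors 3 and 4 (prior 1/5 each): the host has 3 equally likely choices, so probability 1/3; weight (1/5)·(1/3) = 1/15 each.
If it is behind door 5 (prior 1/15): the host has 3 equally likely choices, so probability 1/3; weight (1/15)·(1/3) = 1/45.
The weights sum to 23/90.
So P(the car behind door 5 | the host opened door 2) = (1/45) / (23/90) = 2/23.

2/23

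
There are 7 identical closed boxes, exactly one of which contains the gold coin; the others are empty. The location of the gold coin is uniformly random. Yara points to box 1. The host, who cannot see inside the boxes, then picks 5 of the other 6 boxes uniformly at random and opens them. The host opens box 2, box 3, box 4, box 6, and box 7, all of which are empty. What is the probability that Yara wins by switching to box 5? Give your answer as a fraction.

Condition on the true location of the gold coin.
If it is in either of boxes 1 and 5 (prior 1/7 each): the host picks exactly this set with probability 1/6 regardless, and none is the prize; weight (1/7)·(1/6) = 1/42 each.
If it is in any of boxes 2, 3, 4, 6, and 7 (prior 1/7 each): that box was opened and seen not to hold the prize — ruled out; weight (1/7)·0 = 0 each.
The weights sum to 1/21.
So P(the gold coin in box 5 | the host opened box 2, box 3, box 4, box 6, and box 7) = (1/42) / (1/21) = 1/2.

1/2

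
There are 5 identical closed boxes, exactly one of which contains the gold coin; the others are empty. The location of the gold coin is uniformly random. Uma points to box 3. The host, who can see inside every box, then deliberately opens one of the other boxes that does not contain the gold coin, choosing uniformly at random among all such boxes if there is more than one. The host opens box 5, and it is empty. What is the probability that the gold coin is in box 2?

Condition on the true location of the gold coin.
If it is in any of boxes 1, 2, and 4 (prior 1/5 each): the host has 3 equally likely choices, so probability 1/3; weight (1/5)·(1/3) = 1/15 each.
If it is in box 3 (prior 1/5): the host has 4 equally likely choices, so probability 1/4; weight (1/5)·(1/4) = 1/20.
If it is in box 5 (prior 1/5): the host opened box 5, so this case is ruled out; weight (1/5)·0 = 0.
The weights sum to 1/4.
So P(the gold coin in box 2 | the host opened box 5) = (1/15) / (1/4) = 4/15.

4/15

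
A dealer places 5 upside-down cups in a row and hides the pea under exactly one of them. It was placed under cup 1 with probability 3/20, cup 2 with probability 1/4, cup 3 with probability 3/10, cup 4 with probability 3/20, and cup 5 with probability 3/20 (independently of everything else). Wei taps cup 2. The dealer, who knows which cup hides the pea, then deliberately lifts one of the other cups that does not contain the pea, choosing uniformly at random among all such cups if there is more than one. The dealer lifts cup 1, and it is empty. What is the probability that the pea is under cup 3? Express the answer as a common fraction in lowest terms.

8/21

Apply Bayes' rule, conditioning on where the pea actually is.
If it is under cup 1 (prior 3/20): the dealer opened cup 1, so this case is ruled out; weight (3/20)·0 = 0.
If it is under cup 2 (prior 1/4): the dealer has 4 equally likely choices, so probability 1/4; weight (1/4)·(1/4) = 1/16.
If it is under cup 3 (prior 3/10): the dealer has 3 equally likely choices, so probability 1/3; weight (3/10)·(1/3) = 1/10.
If it is under either of cups 4 and 5 (prior 3/20 each): the dealer has 3 equally likely choices, so probability 1/3; weight (3/20)·(1/3) = 1/20 each.
The weights sum to 21/80.
So P(the pea under cup 3 | the dealer opened cup 1) = (1/10) / (21/80) = 8/21.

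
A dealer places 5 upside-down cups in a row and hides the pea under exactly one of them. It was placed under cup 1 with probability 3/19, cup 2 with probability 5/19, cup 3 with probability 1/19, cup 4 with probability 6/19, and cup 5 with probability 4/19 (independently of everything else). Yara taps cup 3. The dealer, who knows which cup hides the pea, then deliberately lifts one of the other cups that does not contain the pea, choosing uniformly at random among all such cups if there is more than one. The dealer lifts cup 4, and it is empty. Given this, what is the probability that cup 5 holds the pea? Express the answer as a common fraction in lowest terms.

16/51

Consider each possible location of the pea in turn.
If it is under cup 1 (prior 3/19): the dealer has 3 equally likely choices, so probability 1/3; weight (3/19)·(1/3) = 1/19.
If it is under cup 2 (prior 5/19): the dealer has 3 equally likely choices, so probability 1/3; weight (5/19)·(1/3) = 5/57.
If it is under cup 3 (prior 1/19): the dealer has 4 equally likely choices, so probability 1/4; weight (1/19)·(1/4) = 1/76.
If it is under cup 4 (prior 6/19): the dealer opened cup 4, so this case is ruled out; weight (6/19)·0 = 0.
If it is under cup 5 (prior 4/19): the dealer has 3 equally likely choices, so probability 1/3; weight (4/19)·(1/3) = 4/57.
The weights sum to 17/76.
So P(the pea under cup 5 | the dealer opened cup 4) = (4/57) / (17/76) = 16/51.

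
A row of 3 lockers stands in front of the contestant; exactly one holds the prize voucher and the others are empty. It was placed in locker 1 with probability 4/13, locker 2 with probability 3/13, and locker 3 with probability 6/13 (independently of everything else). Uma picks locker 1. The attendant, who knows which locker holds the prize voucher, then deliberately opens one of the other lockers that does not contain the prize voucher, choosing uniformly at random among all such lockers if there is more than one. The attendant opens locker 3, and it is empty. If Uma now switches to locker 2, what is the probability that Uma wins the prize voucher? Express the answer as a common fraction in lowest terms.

3/5

Consider each possible location of the prize voucher in turn.
If it is in locker 1 (prior 4/13): the attendant has 2 equally likely choices, so probability 1/2; weight (4/13)·(1/2) = 2/13.
If it is in locker 2 (prior 3/13): the attendant has no choice, probability 1; weight (3/13)·1 = 3/13.
If it is in locker 3 (prior 6/13): the attendant opened locker 3, so this case is ruled out; weight (6/13)·0 = 0.
The weights sum to 5/13.
So P(the prize voucher in locker 2 | the attendant opened locker 3) = (3/13) / (5/13) = 3/5.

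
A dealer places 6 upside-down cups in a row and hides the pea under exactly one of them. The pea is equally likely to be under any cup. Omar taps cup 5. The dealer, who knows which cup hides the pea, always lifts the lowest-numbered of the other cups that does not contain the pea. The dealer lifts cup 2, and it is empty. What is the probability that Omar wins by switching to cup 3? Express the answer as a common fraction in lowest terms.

0

Condition on the true location of the pea.
If it is under cup 1 (prior 1/6): cup 2 is the lowest-numbered option available, probability 1; weight (1/6)·1 = 1/6.
If it is under cup 2 (prior 1/6): the dealer opened cup 2, so this case is ruled out; weight (1/6)·0 = 0.
If it is under any of cups 3, 4, 5, and 6 (prior 1/6 each): the dealer would have opened cup 1 instead, probability 0; weight (1/6)·0 = 0 each.
The weights sum to 1/6.
So P(the pea under cup 3 | the dealer opened cup 2) = 0 / (1/6) = 0.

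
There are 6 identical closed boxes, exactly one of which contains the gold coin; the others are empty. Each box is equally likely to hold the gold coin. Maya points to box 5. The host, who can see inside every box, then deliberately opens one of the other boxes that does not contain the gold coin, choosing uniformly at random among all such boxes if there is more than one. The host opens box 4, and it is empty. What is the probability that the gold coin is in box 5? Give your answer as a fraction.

Consider each possible location of the gold coin in turn.
If it is in any of boxes 1, 2, 3, and 6 (prior 1/6 each): the host has 4 equally likely choices, so probability 1/4; weight (1/6)·(1/4) = 1/24 each.
If it is in box 4 (prior 1/6): the host opened box 4, so this case is ruled out; weight (1/6)·0 = 0.
If it is in box 5 (prior 1/6): the host has 5 equally likely choices, so probability 1/5; weight (1/6)·(1/5) = 1/30.
The weights sum to 1/5.
So P(the gold coin in box 5 | the host opened box 4) = (1/30) / (1/5) = 1/6.

1/6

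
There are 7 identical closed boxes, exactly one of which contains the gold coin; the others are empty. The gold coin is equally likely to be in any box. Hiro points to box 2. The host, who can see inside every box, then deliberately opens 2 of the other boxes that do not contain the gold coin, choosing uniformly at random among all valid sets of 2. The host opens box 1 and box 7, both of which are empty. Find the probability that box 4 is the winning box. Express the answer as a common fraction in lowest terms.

Consider each possible location of the gold coin in turn.
If it is in either of boxes 1 and 7 (prior 1/7 each): that box was opened and seen not to hold the prize — ruled out; weight (1/7)·0 = 0 each.
If it is in box 2 (prior 1/7): the host has 15 equally likely choices, so probability 1/15; weight (1/7)·(1/15) = 1/105.
If it is in any of boxes 3, 4, 5, and 6 (prior 1/7 each): the host has 10 equally likely choices, so probability 1/10; weight (1/7)·(1/10) = 1/70 each.
The weights sum to 1/15.
So P(the gold coin in box 4 | the host opened box 1 and box 7) = (1/70) / (1/15) = 3/14.

3/14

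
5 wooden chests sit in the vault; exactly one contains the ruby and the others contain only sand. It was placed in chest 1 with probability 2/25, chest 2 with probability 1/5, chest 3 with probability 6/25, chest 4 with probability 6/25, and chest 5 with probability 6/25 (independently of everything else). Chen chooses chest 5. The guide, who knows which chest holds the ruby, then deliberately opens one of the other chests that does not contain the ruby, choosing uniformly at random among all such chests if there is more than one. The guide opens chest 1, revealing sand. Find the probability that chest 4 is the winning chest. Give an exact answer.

12/43

Consider each possible location of the ruby in turn.
If it is in chest 1 (prior 2/25): the guide opened chest 1, so this case is ruled out; weight (2/25)·0 = 0.
If it is in chest 2 (prior 1/5): the guide has 3 equally likely choices, so probability 1/3; weight (1/5)·(1/3) = 1/15.
If it is in either of chests 3 and 4 (prior 6/25 each): the guide has 3 equally likely choices, so probability 1/3; weight (6/25)·(1/3) = 2/25 each.
If it is in chest 5 (prior 6/25): the guide has 4 equally likely choices, so probability 1/4; weight (6/25)·(1/4) = 3/50.
The weights sum to 43/150.
So P(the ruby in chest 4 | the guide opened chest 1) = (2/25) / (43/150) = 12/43.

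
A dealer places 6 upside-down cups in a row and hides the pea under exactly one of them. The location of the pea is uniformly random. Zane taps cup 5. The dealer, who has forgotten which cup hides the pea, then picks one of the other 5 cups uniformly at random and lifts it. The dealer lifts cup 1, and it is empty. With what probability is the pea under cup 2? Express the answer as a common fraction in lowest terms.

Consider each possible location of the pea in turn.
If it is under cup 1 (prior 1/6): the dealer opened cup 1, so this case is ruled out; weight (1/6)·0 = 0.
If it is under any of cups 2, 3, 4, 5, and 6 (prior 1/6 each): the dealer picks cup 1 with probability 1/5 regardless, and it is not the prize; weight (1/6)·(1/5) = 1/30 each.
The weights sum to 1/6.
So P(the pea under cup 2 | the dealer opened cup 1) = (1/30) / (1/6) = 1/5.

1/5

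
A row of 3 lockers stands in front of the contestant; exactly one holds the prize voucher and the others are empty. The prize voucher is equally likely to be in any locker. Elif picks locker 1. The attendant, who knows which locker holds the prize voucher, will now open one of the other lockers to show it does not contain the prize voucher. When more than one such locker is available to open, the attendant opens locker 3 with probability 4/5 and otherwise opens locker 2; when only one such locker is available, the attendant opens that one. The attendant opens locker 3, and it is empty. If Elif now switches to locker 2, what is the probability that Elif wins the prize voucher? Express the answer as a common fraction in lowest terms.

5/9

Condition on the true location of the prize voucher.
If it is in locker 1 (prior 1/3): locker 3 is available, opened with probability 4/5; weight (1/3)·(4/5) = 4/15.
If it is in locker 2 (prior 1/3): only locker 3 is available, probability 1; weight (1/3)·1 = 1/3.
If it is in locker 3 (prior 1/3): the attendant opened locker 3, so this case is ruled out; weight (1/3)·0 = 0.
The weights sum to 3/5.
So P(the prize voucher in locker 2 | the attendant opened locker 3) = (1/3) / (3/5) = 5/9.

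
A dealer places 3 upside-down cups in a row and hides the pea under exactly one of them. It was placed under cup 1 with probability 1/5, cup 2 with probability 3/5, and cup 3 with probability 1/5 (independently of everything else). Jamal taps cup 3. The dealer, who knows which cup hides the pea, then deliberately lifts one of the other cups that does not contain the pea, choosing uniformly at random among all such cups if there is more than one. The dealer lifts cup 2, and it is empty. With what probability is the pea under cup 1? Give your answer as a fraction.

Condition on the true location of the pea.
If it is under cup 1 (prior 1/5): the dealer has no choice, probability 1; weight (1/5)·1 = 1/5.
If it is under cup 2 (prior 3/5): the dealer opened cup 2, so this case is ruled out; weight (3/5)·0 = 0.
If it is under cup 3 (prior 1/5): the dealer has 2 equally likely choices, so probability 1/2; weight (1/5)·(1/2) = 1/10.
The weights sum to 3/10.
So P(the pea under cup 1 | the dealer opened cup 2) = (1/5) / (3/10) = 2/3.

2/3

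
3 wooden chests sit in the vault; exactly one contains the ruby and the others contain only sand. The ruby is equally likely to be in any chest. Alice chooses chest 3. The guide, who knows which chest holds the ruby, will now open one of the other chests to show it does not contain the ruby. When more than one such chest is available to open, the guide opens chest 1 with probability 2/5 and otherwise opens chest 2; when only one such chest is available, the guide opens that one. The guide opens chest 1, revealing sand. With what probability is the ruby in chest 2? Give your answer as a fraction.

Condition on the true location of the ruby.
If it is in chest 1 (prior 1/3): the guide opened chest 1, so this case is ruled out; weight (1/3)·0 = 0.
If it is in chest 2 (prior 1/3): only chest 1 is available, probability 1; weight (1/3)·1 = 1/3.
If it is in chest 3 (prior 1/3): chest 1 is available, opened with probability 2/5; weight (1/3)·(2/5) = 2/15.
The weights sum to 7/15.
So P(the ruby in chest 2 | the guide opened chest 1) = (1/3) / (7/15) = 5/7.

5/7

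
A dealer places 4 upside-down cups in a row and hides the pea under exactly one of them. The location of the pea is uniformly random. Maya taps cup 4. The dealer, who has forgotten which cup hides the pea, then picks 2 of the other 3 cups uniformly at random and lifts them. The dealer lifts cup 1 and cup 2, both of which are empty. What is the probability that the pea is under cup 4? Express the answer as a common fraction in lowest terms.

Because the dealer chose which cups to lift without knowing where the pea is, the choice is independent of the prize location. Learning that none of the 2 opened cups holds the pea simply rules out those 2 locations and leaves the remaining 2 cups still equally likely by symmetry.
So P(the pea under cup 4) = 1/2.

1/2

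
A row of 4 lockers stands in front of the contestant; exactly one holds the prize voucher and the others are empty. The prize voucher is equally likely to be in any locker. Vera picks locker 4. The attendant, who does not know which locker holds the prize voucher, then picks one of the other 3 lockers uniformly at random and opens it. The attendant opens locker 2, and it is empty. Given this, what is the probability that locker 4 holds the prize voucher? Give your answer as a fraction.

Condition on the true location of the prize voucher.
If it is in any of lockers 1, 3, and 4 (prior 1/4 each): the attendant picks locker 2 with probability 1/3 regardless, and it is not the prize; weight (1/4)·(1/3) = 1/12 each.
If it is in locker 2 (prior 1/4): the attendant opened locker 2, so this case is ruled out; weight (1/4)·0 = 0.
The weights sum to 1/4.
So P(the prize voucher in locker 4 | the attendant opened locker 2) = (1/12) / (1/4) = 1/3.

1/3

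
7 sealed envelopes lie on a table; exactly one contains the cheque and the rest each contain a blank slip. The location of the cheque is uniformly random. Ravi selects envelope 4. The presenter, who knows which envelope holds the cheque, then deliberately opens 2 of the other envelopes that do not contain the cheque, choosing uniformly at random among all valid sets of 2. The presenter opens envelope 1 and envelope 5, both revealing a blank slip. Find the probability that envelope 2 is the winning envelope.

Condition on the true location of the cheque.
If it is in either of envelopes 1 and 5 (prior 1/7 each): that envelope was opened and seen not to hold the prize — ruled out; weight (1/7)·0 = 0 each.
If it is in any of envelopes 2, 3, 6, and 7 (prior 1/7 each): the presenter has 10 equally likely choices, so probability 1/10; weight (1/7)·(1/10) = 1/70 each.
If it is in envelope 4 (prior 1/7): the presenter has 15 equally likely choices, so probability 1/15; weight (1/7)·(1/15) = 1/105.
The weights sum to 1/15.
So P(the cheque in envelope 2 | the presenter opened envelope 1 and envelope 5) = (1/70) / (1/15) = 3/14.

3/14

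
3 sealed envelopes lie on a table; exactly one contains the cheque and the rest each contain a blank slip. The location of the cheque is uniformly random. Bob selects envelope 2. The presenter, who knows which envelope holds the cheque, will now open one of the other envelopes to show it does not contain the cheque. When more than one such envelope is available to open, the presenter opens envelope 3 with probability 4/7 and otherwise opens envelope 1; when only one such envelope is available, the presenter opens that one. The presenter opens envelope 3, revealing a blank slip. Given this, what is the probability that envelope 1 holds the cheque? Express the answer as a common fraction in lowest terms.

Condition on the true location of the cheque.
If it is in envelope 1 (prior 1/3): only envelope 3 is available, probability 1; weight (1/3)·1 = 1/3.
If it is in envelope 2 (prior 1/3): envelope 3 is available, opened with probability 4/7; weight (1/3)·(4/7) = 4/21.
If it is in envelope 3 (prior 1/3): the presenter opened envelope 3, so this case is ruled out; weight (1/3)·0 = 0.
The weights sum to 11/21.
So P(the cheque in envelope 1 | the presenter opened envelope 3) = (1/3) / (11/21) = 7/11.

7/11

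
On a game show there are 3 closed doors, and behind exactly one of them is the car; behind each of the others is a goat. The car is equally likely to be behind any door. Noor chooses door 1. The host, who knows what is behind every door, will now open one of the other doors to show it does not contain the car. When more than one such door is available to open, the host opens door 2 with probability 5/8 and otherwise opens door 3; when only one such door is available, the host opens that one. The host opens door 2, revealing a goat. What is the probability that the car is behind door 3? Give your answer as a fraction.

Consider each possible location of the car in turn.
If it is behind door 1 (prior 1/3): door 2 is available, opened with probability 5/8; weight (1/3)·(5/8) = 5/24.
If it is behind door 2 (prior 1/3): the host opened door 2, so this case is ruled out; weight (1/3)·0 = 0.
If it is behind door 3 (prior 1/3): only door 2 is available, probability 1; weight (1/3)·1 = 1/3.
The weights sum to 13/24.
So P(the car behind door 3 | the host opened door 2) = (1/3) / (13/24) = 8/13.

8/13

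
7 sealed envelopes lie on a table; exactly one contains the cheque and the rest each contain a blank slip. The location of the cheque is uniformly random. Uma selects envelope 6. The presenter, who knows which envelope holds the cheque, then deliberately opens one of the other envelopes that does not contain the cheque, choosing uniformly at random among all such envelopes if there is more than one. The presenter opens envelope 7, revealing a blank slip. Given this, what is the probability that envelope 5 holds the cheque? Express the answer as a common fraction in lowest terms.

Apply Bayes' rule, conditioning on where the cheque actually is.
If it is in any of envelopes 1, 2, 3, 4, and 5 (prior 1/7 each): the presenter has 5 equally likely choices, so probability 1/5; weight (1/7)·(1/5) = 1/35 each.
If it is in envelope 6 (prior 1/7): the presenter has 6 equally likely choices, so probability 1/6; weight (1/7)·(1/6) = 1/42.
If it is in envelope 7 (prior 1/7): the presenter opened envelope 7, so this case is ruled out; weight (1/7)·0 = 0.
The weights sum to 1/6.
So P(the cheque in envelope 5 | the presenter opened envelope 7) = (1/35) / (1/6) = 6/35.

6/35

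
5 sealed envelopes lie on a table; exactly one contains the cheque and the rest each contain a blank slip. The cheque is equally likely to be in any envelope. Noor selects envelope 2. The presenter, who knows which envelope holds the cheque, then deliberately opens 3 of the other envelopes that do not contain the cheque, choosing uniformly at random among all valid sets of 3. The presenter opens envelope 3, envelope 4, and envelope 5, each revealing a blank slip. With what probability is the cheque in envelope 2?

Apply Bayes' rule, conditioning on where the cheque actually is.
If it is in envelope 1 (prior 1/5): the presenter has no choice, probability 1; weight (1/5)·1 = 1/5.
If it is in envelope 2 (prior 1/5): the presenter has 4 equally likely choices, so probability 1/4; weight (1/5)·(1/4) = 1/20.
If it is in any of envelopes 3, 4, and 5 (prior 1/5 each): that envelope was opened and seen not to hold the prize — ruled out; weight (1/5)·0 = 0 each.
The weights sum to 1/4.
So P(the cheque in envelope 2 | the presenter opened envelope 3, envelope 4, and envelope 5) = (1/20) / (1/4) = 1/5.

1/5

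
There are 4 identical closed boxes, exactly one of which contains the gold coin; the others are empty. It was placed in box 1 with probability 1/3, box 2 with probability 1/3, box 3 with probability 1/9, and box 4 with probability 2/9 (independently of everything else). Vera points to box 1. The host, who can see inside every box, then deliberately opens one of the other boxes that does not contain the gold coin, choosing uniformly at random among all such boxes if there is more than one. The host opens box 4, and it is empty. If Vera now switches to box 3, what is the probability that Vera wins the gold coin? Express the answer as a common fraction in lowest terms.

Condition on the true location of the gold coin.
If it is in box 1 (prior 1/3): the host has 3 equally likely choices, so probability 1/3; weight (1/3)·(1/3) = 1/9.
If it is in box 2 (prior 1/3): the host has 2 equally likely choices, so probability 1/2; weight (1/3)·(1/2) = 1/6.
If it is in box 3 (prior 1/9): the host has 2 equally likely choices, so probability 1/2; weight (1/9)·(1/2) = 1/18.
If it is in box 4 (prior 2/9): the host opened box 4, so this case is ruled out; weight (2/9)·0 = 0.
The weights sum to 1/3.
So P(the gold coin in box 3 | the host opened box 4) = (1/18) / (1/3) = 1/6.

1/6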